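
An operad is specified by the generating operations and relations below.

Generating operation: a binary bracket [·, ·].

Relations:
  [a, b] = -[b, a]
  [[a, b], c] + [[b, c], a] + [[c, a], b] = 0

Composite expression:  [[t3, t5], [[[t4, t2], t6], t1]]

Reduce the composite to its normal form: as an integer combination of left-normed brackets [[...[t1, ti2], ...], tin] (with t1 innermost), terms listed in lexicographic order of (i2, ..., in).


-[[[[[t1, t2], t4], t6], t3], t5] + [[[[[t1, t2], t4], t6], t5], t3] + [[[[[t1, t4], t2], t6], t3], t5] - [[[[[t1, t4], t2], t6], t5], t3] + [[[[[t1, t6], t2], t4], t3], t5] - [[[[[t1, t6], t2], t4], t5], t3] - [[[[[t1, t6], t4], t2], t3], t5] + [[[[[t1, t6], t4], t2], t5], t3]

Expand each bracket as ab - ba; the t1-initial words give the coefficients.
Composite bracket: [[t3, t5], [[[t4, t2], t6], t1]]
Under [a, b] = ab - ba we get 32 signed associative words (2^5 = 32).
Collect the words opening with t1:
  t1t2t4t6t3t5 (sign -1) contributes -[[[[[t1, t2], t4], t6], t3], t5]
  t1t2t4t6t5t3 (sign +1) contributes +[[[[[t1, t2], t4], t6], t5], t3]
  t1t4t2t6t3t5 (sign +1) contributes +[[[[[t1, t4], t2], t6], t3], t5]
  t1t4t2t6t5t3 (sign -1) contributes -[[[[[t1, t4], t2], t6], t5], t3]
  t1t6t2t4t3t5 (sign +1) contributes +[[[[[t1, t6], t2], t4], t3], t5]
  t1t6t2t4t5t3 (sign -1) contributes -[[[[[t1, t6], t2], t4], t5], t3]
  t1t6t4t2t3t5 (sign -1) contributes -[[[[[t1, t6], t4], t2], t3], t5]
  t1t6t4t2t5t3 (sign +1) contributes +[[[[[t1, t6], t4], t2], t5], t3]


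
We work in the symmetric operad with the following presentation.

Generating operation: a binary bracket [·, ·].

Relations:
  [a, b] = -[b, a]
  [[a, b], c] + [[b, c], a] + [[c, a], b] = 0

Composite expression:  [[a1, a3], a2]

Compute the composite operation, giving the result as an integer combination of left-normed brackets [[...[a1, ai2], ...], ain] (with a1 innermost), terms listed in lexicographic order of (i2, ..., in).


Expand each bracket as ab - ba; the a1-initial words give the coefficients.
Composite bracket: [[a1, a3], a2]
Expanding via [a, b] = ab - ba: 4 signed words (2^2 = 4).
Coefficients come from the a1-initial words:
  sign of a1a3a2 is +1, so it contributes +[[a1, a3], a2]

[[a1, a3], a2]


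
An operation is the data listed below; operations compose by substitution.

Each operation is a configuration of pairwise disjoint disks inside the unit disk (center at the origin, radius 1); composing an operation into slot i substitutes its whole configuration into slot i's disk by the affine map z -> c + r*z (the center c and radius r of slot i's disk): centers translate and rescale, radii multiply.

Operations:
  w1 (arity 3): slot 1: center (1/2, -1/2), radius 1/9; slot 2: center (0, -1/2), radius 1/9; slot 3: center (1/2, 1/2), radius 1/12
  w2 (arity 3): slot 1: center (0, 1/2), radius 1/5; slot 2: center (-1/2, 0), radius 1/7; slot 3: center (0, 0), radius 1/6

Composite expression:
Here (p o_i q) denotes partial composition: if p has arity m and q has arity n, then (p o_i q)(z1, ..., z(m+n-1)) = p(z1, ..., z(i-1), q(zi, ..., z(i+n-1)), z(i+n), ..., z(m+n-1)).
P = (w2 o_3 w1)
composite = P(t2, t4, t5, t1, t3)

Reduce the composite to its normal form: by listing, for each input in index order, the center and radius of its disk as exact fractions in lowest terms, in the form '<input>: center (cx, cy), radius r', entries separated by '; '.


Only the slot chain above each t matters under w2; compose those maps.
input t2: applying the 1 nested substitution gives center (0, 1/2), radius 1/5
input t4: applying the 1 nested substitution gives center (-1/2, 0), radius 1/7
input t5: applying the 2 nested substitutions gives center (1/12, -1/12), radius 1/54
input t1: applying the 2 nested substitutions gives center (0, -1/12), radius 1/54
input t3: applying the 2 nested substitutions gives center (1/12, 1/12), radius 1/72

t1: center (0, -1/12), radius 1/54; t2: center (0, 1/2), radius 1/5; t3: center (1/12, 1/12), radius 1/72; t4: center (-1/2, 0), radius 1/7; t5: center (1/12, -1/12), radius 1/54


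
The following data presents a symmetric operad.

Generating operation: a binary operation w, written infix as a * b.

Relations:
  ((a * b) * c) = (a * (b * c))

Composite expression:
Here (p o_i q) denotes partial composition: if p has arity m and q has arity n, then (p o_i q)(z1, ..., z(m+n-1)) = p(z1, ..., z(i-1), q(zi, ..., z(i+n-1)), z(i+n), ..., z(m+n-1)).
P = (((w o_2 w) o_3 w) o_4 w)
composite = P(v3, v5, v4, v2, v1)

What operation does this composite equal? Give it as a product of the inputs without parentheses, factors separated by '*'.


v3 * v5 * v4 * v2 * v1

Every regrouping of w is equal, so read the v-inputs in written order.
(v2 * v1) collapses to v2 * v1
(v4 * (v2 * v1)) collapses to v4 * v2 * v1
(v5 * (v4 * (v2 * v1))) collapses to v5 * v4 * v2 * v1
(v3 * (v5 * (v4 * (v2 * v1)))) collapses to v3 * v5 * v4 * v2 * v1


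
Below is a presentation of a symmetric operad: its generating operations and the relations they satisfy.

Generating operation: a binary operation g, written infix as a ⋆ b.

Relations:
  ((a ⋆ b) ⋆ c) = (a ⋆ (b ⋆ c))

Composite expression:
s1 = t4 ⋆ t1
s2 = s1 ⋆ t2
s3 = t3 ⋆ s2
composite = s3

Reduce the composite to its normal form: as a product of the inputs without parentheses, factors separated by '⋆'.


t3 ⋆ t4 ⋆ t1 ⋆ t2

All parenthesizations of g agree; list the t-inputs left to right.
(t4 ⋆ t1) reduces to t4 ⋆ t1
((t4 ⋆ t1) ⋆ t2) reduces to t4 ⋆ t1 ⋆ t2
(t3 ⋆ ((t4 ⋆ t1) ⋆ t2)) reduces to t3 ⋆ t4 ⋆ t1 ⋆ t2


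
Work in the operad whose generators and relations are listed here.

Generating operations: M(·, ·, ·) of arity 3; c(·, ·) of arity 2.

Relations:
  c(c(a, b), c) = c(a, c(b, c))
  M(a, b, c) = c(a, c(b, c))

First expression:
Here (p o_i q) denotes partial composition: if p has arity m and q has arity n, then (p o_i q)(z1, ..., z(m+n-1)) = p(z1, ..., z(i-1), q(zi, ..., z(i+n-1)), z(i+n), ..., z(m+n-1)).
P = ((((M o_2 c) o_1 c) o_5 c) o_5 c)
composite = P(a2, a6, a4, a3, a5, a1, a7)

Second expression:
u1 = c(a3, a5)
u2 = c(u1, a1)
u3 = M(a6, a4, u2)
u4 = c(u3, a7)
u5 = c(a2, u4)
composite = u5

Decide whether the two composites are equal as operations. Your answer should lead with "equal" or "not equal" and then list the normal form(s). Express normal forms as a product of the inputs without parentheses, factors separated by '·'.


equal — both sides give a2 · a6 · a4 · a3 · a5 · a1 · a7

Normal form of the first expression: a2 · a6 · a4 · a3 · a5 · a1 · a7
Normal form of the second expression: a2 · a6 · a4 · a3 · a5 · a1 · a7
Same normal form: equal.


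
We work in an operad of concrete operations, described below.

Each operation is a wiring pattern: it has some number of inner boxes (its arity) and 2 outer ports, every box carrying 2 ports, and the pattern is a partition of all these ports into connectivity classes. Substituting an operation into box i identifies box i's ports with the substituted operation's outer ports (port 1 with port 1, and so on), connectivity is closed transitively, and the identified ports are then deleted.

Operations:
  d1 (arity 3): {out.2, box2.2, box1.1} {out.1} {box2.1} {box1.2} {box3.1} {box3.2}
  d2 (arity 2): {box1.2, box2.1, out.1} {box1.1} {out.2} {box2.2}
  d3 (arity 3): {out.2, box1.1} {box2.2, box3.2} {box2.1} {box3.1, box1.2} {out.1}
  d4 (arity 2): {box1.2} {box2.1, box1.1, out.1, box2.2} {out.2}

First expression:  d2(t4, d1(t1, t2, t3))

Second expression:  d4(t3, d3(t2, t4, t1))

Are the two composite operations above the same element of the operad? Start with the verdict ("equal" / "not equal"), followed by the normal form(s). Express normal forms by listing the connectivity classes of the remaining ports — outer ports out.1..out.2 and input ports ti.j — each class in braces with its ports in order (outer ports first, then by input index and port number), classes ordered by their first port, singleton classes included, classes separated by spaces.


not equal — first {out.1, t4.2} {out.2} {t1.1, t2.2} {t1.2} {t2.1} {t3.1} {t3.2} {t4.1}, second {out.1, t2.1, t3.1} {out.2} {t1.1, t2.2} {t1.2, t4.2} {t3.2} {t4.1}


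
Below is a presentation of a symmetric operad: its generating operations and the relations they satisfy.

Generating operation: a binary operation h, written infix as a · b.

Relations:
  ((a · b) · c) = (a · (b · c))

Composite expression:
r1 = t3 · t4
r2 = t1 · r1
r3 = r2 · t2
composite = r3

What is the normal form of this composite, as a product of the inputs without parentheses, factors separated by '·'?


Associativity of h dissolves the nesting; only the t-input order survives.
(t3 · t4) linearizes to t3 · t4
(t1 · (t3 · t4)) linearizes to t1 · t3 · t4
((t1 · (t3 · t4)) · t2) linearizes to t1 · t3 · t4 · t2

t1 · t3 · t4 · t2


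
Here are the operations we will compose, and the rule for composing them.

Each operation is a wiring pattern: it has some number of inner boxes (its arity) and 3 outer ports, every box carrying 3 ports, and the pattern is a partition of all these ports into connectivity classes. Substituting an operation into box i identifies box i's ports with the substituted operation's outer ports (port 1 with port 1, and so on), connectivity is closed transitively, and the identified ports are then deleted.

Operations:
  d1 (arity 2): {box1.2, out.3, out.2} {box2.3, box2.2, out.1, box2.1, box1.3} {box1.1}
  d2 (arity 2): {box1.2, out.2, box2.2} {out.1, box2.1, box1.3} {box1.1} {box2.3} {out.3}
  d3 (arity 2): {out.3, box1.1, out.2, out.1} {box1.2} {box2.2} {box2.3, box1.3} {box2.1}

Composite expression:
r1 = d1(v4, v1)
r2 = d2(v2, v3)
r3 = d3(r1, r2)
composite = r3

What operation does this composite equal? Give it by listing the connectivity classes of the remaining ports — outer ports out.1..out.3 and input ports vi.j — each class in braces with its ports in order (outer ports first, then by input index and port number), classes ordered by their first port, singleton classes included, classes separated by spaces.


Treat the ports identified at d3 as solder joints: merge, then drop.
d1 over (v4, v1) gives {out.1, v1.1, v1.2, v1.3, v4.3} {out.2, out.3, v4.2} {v4.1}, out.j being that stage's outer ports
d2 over (v2, v3) gives {out.1, v2.3, v3.1} {out.2, v2.2, v3.2} {out.3} {v2.1} {v3.3}, out.j being that stage's outer ports
d3 over (v4, v1, v2, v3) gives {out.1, out.2, out.3, v1.1, v1.2, v1.3, v4.3} {v2.1} {v2.2, v3.2} {v2.3, v3.1} {v3.3} {v4.1} {v4.2}, out.j being that stage's outer ports

{out.1, out.2, out.3, v1.1, v1.2, v1.3, v4.3} {v2.1} {v2.2, v3.2} {v2.3, v3.1} {v3.3} {v4.1} {v4.2}


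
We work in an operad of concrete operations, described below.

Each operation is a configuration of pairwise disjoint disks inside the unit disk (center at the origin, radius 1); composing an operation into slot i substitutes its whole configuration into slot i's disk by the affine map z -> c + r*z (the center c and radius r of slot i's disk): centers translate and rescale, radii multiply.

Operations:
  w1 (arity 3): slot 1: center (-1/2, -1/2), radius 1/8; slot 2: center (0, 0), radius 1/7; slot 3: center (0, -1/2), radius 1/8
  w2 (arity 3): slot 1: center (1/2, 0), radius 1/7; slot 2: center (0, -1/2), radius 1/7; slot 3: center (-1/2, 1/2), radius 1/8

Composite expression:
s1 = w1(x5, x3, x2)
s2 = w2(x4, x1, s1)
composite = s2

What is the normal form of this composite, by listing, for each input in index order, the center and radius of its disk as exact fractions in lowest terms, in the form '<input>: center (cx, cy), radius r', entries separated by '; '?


x1: center (0, -1/2), radius 1/7; x2: center (-1/2, 7/16), radius 1/64; x3: center (-1/2, 1/2), radius 1/56; x4: center (1/2, 0), radius 1/7; x5: center (-9/16, 7/16), radius 1/64

Only the slot chain above each x matters under w2; compose those maps.
tracing x4 down its 1-map path: center (1/2, 0), radius 1/7
tracing x1 down its 1-map path: center (0, -1/2), radius 1/7
tracing x5 down its 2-map path: center (-9/16, 7/16), radius 1/64
tracing x3 down its 2-map path: center (-1/2, 1/2), radius 1/56
tracing x2 down its 2-map path: center (-1/2, 7/16), radius 1/64


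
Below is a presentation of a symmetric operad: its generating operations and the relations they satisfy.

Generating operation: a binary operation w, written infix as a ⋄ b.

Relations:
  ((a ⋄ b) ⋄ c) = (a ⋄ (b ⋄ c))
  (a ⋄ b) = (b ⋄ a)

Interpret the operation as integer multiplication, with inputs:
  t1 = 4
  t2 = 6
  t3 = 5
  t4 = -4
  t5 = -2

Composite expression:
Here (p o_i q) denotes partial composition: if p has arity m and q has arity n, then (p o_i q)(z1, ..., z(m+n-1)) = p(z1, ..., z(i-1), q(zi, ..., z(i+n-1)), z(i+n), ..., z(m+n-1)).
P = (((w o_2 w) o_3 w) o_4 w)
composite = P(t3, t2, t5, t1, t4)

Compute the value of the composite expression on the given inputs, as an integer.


(t1 ⋄ t4) = -16
(t5 ⋄ (t1 ⋄ t4)) = 32
(t2 ⋄ (t5 ⋄ (t1 ⋄ t4))) = 192
(t3 ⋄ (t2 ⋄ (t5 ⋄ (t1 ⋄ t4)))) = 960

960


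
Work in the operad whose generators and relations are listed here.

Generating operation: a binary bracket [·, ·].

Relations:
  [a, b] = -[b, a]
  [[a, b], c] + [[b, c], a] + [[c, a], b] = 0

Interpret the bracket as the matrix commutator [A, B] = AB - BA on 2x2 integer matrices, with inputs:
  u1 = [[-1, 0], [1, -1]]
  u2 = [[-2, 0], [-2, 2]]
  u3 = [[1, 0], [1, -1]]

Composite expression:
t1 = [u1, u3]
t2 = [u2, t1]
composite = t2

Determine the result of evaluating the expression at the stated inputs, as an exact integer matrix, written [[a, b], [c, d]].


[[0, 0], [8, 0]]

[u1, u3] = [[0, 0], [2, 0]]
[u2, [u1, u3]] = [[0, 0], [8, 0]]


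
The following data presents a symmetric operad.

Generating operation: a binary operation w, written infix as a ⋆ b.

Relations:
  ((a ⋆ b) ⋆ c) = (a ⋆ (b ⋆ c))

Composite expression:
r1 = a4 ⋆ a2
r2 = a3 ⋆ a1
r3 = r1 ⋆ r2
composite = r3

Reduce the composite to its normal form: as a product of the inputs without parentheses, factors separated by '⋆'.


Associativity of w dissolves the nesting; only the a-input order survives.
(a4 ⋆ a2) linearizes to a4 ⋆ a2
(a3 ⋆ a1) linearizes to a3 ⋆ a1
((a4 ⋆ a2) ⋆ (a3 ⋆ a1)) linearizes to a4 ⋆ a2 ⋆ a3 ⋆ a1

a4 ⋆ a2 ⋆ a3 ⋆ a1


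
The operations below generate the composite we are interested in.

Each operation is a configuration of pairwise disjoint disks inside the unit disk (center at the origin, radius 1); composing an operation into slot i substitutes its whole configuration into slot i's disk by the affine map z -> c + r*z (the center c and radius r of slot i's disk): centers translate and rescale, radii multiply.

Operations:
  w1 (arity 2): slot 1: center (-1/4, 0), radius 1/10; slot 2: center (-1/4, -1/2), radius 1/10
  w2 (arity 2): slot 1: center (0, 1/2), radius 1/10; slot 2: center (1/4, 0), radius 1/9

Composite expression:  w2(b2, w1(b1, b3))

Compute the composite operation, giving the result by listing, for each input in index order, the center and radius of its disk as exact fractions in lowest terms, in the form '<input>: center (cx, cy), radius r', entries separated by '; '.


Each b-disk chains the slot maps above it in w2; radii multiply.
b2 passes through 1 substitution, ending at center (0, 1/2), radius 1/10
b1 passes through 2 substitutions, ending at center (2/9, 0), radius 1/90
b3 passes through 2 substitutions, ending at center (2/9, -1/18), radius 1/90

b1: center (2/9, 0), radius 1/90; b2: center (0, 1/2), radius 1/10; b3: center (2/9, -1/18), radius 1/90


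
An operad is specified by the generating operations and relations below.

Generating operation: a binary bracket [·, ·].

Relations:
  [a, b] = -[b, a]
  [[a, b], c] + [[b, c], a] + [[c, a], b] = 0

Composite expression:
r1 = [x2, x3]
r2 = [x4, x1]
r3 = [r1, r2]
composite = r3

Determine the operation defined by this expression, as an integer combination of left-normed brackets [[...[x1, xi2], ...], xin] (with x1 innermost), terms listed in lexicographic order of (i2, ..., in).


[[[x1, x4], x2], x3] - [[[x1, x4], x3], x2]

Left-normed coefficients sit on the x1-initial expansion words.
Composite bracket: [[x2, x3], [x4, x1]]
Each bracket splits as ab - ba, giving 8 signed words (2^3 = 8).
Collect the words opening with x1:
  from x1x4x2x3, sign +1: term +[[[x1, x4], x2], x3]
  from x1x4x3x2, sign -1: term -[[[x1, x4], x3], x2]


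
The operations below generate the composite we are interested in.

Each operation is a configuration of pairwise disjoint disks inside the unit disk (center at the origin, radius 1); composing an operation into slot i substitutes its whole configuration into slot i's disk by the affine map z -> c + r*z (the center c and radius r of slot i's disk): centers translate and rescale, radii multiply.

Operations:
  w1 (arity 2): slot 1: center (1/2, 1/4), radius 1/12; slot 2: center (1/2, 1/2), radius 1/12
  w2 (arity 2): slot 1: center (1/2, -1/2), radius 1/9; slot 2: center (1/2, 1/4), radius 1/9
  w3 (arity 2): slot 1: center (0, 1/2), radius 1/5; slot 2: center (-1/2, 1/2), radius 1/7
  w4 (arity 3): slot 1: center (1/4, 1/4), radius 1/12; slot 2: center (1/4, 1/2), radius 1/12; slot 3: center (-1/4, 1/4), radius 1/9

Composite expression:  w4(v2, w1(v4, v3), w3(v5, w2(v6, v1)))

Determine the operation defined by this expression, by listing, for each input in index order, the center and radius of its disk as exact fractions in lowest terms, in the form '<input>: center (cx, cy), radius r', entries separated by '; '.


Only the slot chain above each v matters under w4; compose those maps.
tracing v2 down its 1-map path: center (1/4, 1/4), radius 1/12
tracing v4 down its 2-map path: center (7/24, 25/48), radius 1/144
tracing v3 down its 2-map path: center (7/24, 13/24), radius 1/144
tracing v5 down its 2-map path: center (-1/4, 11/36), radius 1/45
tracing v6 down its 3-map path: center (-25/84, 25/84), radius 1/567
tracing v1 down its 3-map path: center (-25/84, 13/42), radius 1/567

v1: center (-25/84, 13/42), radius 1/567; v2: center (1/4, 1/4), radius 1/12; v3: center (7/24, 13/24), radius 1/144; v4: center (7/24, 25/48), radius 1/144; v5: center (-1/4, 11/36), radius 1/45; v6: center (-25/84, 25/84), radius 1/567


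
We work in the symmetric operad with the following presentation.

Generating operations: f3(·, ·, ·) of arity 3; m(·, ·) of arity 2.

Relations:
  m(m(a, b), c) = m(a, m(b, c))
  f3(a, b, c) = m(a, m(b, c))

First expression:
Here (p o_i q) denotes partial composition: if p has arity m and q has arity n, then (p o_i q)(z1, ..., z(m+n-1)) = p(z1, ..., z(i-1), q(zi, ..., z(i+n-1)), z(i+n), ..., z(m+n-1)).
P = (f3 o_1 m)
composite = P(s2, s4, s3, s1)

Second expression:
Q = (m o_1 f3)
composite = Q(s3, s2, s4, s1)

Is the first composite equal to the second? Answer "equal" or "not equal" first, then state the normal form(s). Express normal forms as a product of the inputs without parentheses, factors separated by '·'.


not equal: they reduce to s2 · s4 · s3 · s1 and s3 · s2 · s4 · s1

In normal form, the first expression is s2 · s4 · s3 · s1
In normal form, the second expression is s3 · s2 · s4 · s1
The forms do not match — not equal.


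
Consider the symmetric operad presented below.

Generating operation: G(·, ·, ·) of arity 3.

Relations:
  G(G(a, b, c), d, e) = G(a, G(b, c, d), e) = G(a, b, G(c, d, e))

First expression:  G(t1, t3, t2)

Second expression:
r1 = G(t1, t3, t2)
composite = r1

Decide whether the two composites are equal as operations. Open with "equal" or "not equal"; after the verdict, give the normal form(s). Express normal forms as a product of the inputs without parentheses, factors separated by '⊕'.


equal; both compose to t1 ⊕ t3 ⊕ t2

Reducing the first expression gives t1 ⊕ t3 ⊕ t2
Reducing the second expression gives t1 ⊕ t3 ⊕ t2
The forms coincide; equal.


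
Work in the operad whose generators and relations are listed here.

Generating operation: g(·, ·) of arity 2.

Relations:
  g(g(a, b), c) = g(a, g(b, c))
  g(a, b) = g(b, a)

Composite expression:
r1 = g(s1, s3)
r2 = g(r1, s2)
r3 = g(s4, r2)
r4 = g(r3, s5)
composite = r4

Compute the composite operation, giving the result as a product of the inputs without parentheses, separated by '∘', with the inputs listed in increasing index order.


s1 ∘ s2 ∘ s3 ∘ s4 ∘ s5

With g associative and commutative, the s-input set is all that matters.
g(s1, s3) flattens to s1 ∘ s3
g(g(s1, s3), s2) flattens to s1 ∘ s3 ∘ s2
g(s4, g(g(s1, s3), s2)) flattens to s4 ∘ s1 ∘ s3 ∘ s2
g(g(s4, g(g(s1, s3), s2)), s5) flattens to s4 ∘ s1 ∘ s3 ∘ s2 ∘ s5
sorting the factors by input index: s1 ∘ s2 ∘ s3 ∘ s4 ∘ s5


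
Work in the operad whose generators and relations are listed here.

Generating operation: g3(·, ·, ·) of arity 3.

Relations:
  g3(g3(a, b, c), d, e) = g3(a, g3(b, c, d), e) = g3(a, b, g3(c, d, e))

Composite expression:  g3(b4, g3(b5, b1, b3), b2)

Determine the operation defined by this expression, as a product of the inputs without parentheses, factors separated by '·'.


b4 · b5 · b1 · b3 · b2

Under associativity of g3, the answer is the b's in reading order.
g3(b5, b1, b3) reduces to b5 · b1 · b3
g3(b4, g3(b5, b1, b3), b2) reduces to b4 · b5 · b1 · b3 · b2


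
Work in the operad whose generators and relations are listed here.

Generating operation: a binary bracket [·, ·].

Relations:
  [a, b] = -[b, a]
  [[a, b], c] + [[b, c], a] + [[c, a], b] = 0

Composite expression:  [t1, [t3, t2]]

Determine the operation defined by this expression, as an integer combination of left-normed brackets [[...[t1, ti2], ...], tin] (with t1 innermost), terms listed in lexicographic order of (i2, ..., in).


Left-normed coefficients sit on the t1-initial expansion words.
Composite bracket: [t1, [t3, t2]]
Applying ab - ba throughout gives 4 signed words (2^2 = 4).
Coefficients come from the t1-initial words:
  t1t2t3 (sign -1) contributes -[[t1, t2], t3]
  t1t3t2 (sign +1) contributes +[[t1, t3], t2]

-[[t1, t2], t3] + [[t1, t3], t2]


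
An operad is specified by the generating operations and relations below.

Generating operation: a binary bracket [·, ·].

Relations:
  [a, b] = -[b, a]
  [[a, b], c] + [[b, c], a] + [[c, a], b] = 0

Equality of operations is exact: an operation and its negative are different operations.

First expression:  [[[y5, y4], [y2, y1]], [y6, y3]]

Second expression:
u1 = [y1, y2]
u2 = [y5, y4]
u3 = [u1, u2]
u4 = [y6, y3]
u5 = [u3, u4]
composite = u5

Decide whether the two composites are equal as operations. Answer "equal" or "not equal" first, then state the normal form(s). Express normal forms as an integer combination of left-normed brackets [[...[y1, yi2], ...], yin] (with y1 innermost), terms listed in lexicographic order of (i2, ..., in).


equal; both compose to [[[[[y1, y2], y4], y5], y3], y6] - [[[[[y1, y2], y4], y5], y6], y3] - [[[[[y1, y2], y5], y4], y3], y6] + [[[[[y1, y2], y5], y4], y6], y3]

The first expression, normalized: [[[[[y1, y2], y4], y5], y3], y6] - [[[[[y1, y2], y4], y5], y6], y3] - [[[[[y1, y2], y5], y4], y3], y6] + [[[[[y1, y2], y5], y4], y6], y3]
The second expression, normalized: [[[[[y1, y2], y4], y5], y3], y6] - [[[[[y1, y2], y4], y5], y6], y3] - [[[[[y1, y2], y5], y4], y3], y6] + [[[[[y1, y2], y5], y4], y6], y3]
Identical normal forms: equal.


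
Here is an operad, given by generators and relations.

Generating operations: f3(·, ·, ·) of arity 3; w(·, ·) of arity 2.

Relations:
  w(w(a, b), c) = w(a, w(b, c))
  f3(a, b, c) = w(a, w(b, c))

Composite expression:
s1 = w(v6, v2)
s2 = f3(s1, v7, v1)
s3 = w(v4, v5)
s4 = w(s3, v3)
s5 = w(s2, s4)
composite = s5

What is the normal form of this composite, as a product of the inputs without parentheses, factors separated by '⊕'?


Associativity of w dissolves the nesting; only the v-input order survives.
w(v6, v2) unparenthesizes to v6 ⊕ v2
f3(w(v6, v2), v7, v1) unparenthesizes to v6 ⊕ v2 ⊕ v7 ⊕ v1
w(v4, v5) unparenthesizes to v4 ⊕ v5
w(w(v4, v5), v3) unparenthesizes to v4 ⊕ v5 ⊕ v3
w(f3(w(v6, v2), v7, v1), w(w(v4, v5), v3)) unparenthesizes to v6 ⊕ v2 ⊕ v7 ⊕ v1 ⊕ v4 ⊕ v5 ⊕ v3

v6 ⊕ v2 ⊕ v7 ⊕ v1 ⊕ v4 ⊕ v5 ⊕ v3


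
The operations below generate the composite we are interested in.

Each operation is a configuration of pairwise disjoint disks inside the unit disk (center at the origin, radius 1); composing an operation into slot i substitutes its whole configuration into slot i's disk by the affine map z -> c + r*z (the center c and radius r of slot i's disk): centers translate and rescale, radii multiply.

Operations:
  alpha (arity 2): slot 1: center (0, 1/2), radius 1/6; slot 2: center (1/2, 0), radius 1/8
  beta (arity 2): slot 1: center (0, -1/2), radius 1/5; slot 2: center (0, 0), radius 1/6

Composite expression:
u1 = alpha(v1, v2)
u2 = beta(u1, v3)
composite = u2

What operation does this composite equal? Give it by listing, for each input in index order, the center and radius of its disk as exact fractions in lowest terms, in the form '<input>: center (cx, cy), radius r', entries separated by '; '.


Affine substitution under beta: radii multiply and v-centers shift.
input v1: applying the 2 nested substitutions gives center (0, -2/5), radius 1/30
input v2: applying the 2 nested substitutions gives center (1/10, -1/2), radius 1/40
input v3: applying the 1 nested substitution gives center (0, 0), radius 1/6

v1: center (0, -2/5), radius 1/30; v2: center (1/10, -1/2), radius 1/40; v3: center (0, 0), radius 1/6


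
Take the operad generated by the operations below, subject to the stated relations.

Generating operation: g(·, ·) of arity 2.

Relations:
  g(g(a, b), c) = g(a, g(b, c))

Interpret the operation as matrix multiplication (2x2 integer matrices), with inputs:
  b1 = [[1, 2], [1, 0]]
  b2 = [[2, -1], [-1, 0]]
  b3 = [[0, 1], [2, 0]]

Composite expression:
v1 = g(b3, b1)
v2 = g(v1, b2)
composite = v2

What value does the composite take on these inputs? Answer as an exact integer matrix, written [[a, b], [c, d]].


[[2, -1], [0, -2]]

g(b3, b1) = [[1, 0], [2, 4]]
g(g(b3, b1), b2) = [[2, -1], [0, -2]]


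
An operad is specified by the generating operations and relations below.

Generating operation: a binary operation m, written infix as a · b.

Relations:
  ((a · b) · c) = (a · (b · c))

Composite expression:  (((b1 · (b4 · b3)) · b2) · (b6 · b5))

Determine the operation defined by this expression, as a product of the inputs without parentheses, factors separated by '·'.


Every regrouping of m is equal, so read the b-inputs in written order.
(b4 · b3) collapses to b4 · b3
(b1 · (b4 · b3)) collapses to b1 · b4 · b3
((b1 · (b4 · b3)) · b2) collapses to b1 · b4 · b3 · b2
(b6 · b5) collapses to b6 · b5
(((b1 · (b4 · b3)) · b2) · (b6 · b5)) collapses to b1 · b4 · b3 · b2 · b6 · b5

b1 · b4 · b3 · b2 · b6 · b5


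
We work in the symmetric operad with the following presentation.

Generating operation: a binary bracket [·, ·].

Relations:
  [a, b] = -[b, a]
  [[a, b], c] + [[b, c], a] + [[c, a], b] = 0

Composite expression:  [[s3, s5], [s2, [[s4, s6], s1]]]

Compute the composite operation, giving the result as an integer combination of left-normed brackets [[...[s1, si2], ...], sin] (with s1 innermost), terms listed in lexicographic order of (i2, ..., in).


-[[[[[s1, s4], s6], s2], s3], s5] + [[[[[s1, s4], s6], s2], s5], s3] + [[[[[s1, s6], s4], s2], s3], s5] - [[[[[s1, s6], s4], s2], s5], s3]

Skip Jacobi rewriting: expand, keep s1-initial words, read off terms.
Composite bracket: [[s3, s5], [s2, [[s4, s6], s1]]]
Full expansion: 32 signed words from ab - ba (2^5 = 32).
Coefficients come from the s1-initial words:
  s1s4s6s2s3s5 appears with sign -1, giving the term -[[[[[s1, s4], s6], s2], s3], s5]
  s1s4s6s2s5s3 appears with sign +1, giving the term +[[[[[s1, s4], s6], s2], s5], s3]
  s1s6s4s2s3s5 appears with sign +1, giving the term +[[[[[s1, s6], s4], s2], s3], s5]
  s1s6s4s2s5s3 appears with sign -1, giving the term -[[[[[s1, s6], s4], s2], s5], s3]


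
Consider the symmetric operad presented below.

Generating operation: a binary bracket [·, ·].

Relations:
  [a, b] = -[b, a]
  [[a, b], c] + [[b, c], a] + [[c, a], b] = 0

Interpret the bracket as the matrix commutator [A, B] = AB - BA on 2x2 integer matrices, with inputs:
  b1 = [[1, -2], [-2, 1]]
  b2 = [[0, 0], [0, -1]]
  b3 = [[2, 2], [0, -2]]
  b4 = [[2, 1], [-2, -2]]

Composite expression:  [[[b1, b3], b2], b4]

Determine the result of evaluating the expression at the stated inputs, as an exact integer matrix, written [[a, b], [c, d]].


[[24, 32], [-32, -24]]

[b1, b3] = [[4, 8], [-8, -4]]
[[b1, b3], b2] = [[0, -8], [-8, 0]]
[[[b1, b3], b2], b4] = [[24, 32], [-32, -24]]


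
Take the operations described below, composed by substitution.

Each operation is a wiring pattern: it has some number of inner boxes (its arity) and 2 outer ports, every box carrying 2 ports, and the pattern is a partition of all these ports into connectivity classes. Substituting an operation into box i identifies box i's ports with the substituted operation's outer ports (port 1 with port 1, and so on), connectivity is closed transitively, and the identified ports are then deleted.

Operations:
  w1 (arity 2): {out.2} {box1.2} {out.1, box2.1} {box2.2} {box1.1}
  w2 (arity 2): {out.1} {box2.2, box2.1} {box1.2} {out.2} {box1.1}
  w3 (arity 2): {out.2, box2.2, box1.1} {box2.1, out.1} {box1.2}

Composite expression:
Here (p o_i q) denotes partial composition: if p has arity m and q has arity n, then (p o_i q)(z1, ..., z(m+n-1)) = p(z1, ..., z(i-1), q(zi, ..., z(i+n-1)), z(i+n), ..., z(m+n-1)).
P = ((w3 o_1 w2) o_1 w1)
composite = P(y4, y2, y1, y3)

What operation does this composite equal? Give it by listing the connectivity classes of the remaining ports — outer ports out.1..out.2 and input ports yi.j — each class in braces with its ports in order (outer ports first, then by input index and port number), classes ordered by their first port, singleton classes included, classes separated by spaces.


Substituting into w3 glues patterns; closure does the rest.
through w1, on inputs (y4, y2): {out.1, y2.1} {out.2} {y2.2} {y4.1} {y4.2} (out.j = stage outer ports)
through w2, on inputs (y4, y2, y1): {out.1} {out.2} {y1.1, y1.2} {y2.1} {y2.2} {y4.1} {y4.2} (out.j = stage outer ports)
through w3, on inputs (y4, y2, y1, y3): {out.1, y3.1} {out.2, y3.2} {y1.1, y1.2} {y2.1} {y2.2} {y4.1} {y4.2} (out.j = stage outer ports)

{out.1, y3.1} {out.2, y3.2} {y1.1, y1.2} {y2.1} {y2.2} {y4.1} {y4.2}


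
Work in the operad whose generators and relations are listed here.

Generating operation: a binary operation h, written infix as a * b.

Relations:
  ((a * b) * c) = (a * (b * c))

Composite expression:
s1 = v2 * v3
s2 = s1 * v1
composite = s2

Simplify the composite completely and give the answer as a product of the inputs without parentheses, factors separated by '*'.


v2 * v3 * v1

Key point: h is associative — brackets drop, the v-order remains.
(v2 * v3) unparenthesizes to v2 * v3
((v2 * v3) * v1) unparenthesizes to v2 * v3 * v1


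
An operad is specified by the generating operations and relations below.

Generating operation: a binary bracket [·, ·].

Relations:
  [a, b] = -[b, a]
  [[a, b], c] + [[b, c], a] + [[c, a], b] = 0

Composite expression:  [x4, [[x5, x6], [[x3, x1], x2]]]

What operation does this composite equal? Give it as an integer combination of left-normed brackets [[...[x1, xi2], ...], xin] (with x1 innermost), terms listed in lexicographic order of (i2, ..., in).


-[[[[[x1, x3], x2], x5], x6], x4] + [[[[[x1, x3], x2], x6], x5], x4]

In the tensor algebra, words opening x1 carry the x1-anchored form.
Composite bracket: [x4, [[x5, x6], [[x3, x1], x2]]]
Applying ab - ba throughout gives 32 signed words (2^5 = 32).
Words beginning with x1 determine it all:
  the word x1x3x2x5x6x4 carries sign -1 and contributes -[[[[[x1, x3], x2], x5], x6], x4]
  the word x1x3x2x6x5x4 carries sign +1 and contributes +[[[[[x1, x3], x2], x6], x5], x4]


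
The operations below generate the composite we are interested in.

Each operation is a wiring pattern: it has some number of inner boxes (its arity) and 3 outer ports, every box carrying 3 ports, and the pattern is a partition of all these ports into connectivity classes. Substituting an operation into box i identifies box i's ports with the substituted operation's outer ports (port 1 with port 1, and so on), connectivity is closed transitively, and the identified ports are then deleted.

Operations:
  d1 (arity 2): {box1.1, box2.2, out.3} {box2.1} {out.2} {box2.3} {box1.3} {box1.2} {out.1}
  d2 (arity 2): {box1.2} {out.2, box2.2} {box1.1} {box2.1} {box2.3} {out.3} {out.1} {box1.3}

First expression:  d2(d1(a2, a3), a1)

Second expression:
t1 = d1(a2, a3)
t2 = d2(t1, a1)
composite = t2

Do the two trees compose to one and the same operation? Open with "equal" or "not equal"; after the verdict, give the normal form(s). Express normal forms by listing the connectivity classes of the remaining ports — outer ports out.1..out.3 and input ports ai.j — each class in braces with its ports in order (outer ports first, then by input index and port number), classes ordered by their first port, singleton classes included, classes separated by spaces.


In normal form, the first expression is {out.1} {out.2, a1.2} {out.3} {a1.1} {a1.3} {a2.1, a3.2} {a2.2} {a2.3} {a3.1} {a3.3}
In normal form, the second expression is {out.1} {out.2, a1.2} {out.3} {a1.1} {a1.3} {a2.1, a3.2} {a2.2} {a2.3} {a3.1} {a3.3}
One common form — equal.

equal; both compose to {out.1} {out.2, a1.2} {out.3} {a1.1} {a1.3} {a2.1, a3.2} {a2.2} {a2.3} {a3.1} {a3.3}


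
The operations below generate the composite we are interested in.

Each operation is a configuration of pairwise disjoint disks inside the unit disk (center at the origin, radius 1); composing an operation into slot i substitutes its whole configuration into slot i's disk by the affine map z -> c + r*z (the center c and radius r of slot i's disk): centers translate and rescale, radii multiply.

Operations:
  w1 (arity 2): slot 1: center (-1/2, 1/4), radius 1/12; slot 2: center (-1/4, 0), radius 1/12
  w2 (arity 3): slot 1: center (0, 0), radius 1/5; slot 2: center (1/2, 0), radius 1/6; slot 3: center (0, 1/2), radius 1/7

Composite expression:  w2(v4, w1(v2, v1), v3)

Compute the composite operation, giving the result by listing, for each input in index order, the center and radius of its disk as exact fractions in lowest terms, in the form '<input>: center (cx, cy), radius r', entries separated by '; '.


v1: center (11/24, 0), radius 1/72; v2: center (5/12, 1/24), radius 1/72; v3: center (0, 1/2), radius 1/7; v4: center (0, 0), radius 1/5


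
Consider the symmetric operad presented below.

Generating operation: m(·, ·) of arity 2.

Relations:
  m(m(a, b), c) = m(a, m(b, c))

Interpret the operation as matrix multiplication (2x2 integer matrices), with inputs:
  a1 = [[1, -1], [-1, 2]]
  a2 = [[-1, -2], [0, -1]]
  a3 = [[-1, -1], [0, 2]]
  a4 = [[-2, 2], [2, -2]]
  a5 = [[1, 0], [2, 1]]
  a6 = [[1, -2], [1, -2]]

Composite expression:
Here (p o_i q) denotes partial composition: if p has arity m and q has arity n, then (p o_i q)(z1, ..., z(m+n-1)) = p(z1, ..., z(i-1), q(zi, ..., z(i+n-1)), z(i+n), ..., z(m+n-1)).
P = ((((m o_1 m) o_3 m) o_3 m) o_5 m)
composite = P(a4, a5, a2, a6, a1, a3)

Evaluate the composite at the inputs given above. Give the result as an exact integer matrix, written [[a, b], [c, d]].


m(a4, a5) = [[2, 2], [-2, -2]]
m(a2, a6) = [[-3, 6], [-1, 2]]
m(a1, a3) = [[-1, -3], [1, 5]]
m(m(a2, a6), m(a1, a3)) = [[9, 39], [3, 13]]
m(m(a4, a5), m(m(a2, a6), m(a1, a3))) = [[24, 104], [-24, -104]]

[[24, 104], [-24, -104]]


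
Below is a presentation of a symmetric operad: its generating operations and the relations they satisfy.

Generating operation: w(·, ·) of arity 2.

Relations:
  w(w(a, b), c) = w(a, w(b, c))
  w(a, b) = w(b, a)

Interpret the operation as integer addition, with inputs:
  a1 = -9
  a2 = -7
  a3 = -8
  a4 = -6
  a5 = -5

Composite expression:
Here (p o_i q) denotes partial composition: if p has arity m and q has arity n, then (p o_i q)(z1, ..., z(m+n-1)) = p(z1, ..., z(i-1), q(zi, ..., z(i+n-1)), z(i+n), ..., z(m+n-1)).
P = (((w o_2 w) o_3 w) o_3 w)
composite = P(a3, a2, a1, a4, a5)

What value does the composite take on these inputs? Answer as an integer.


-35

w(a1, a4) = -15
w(w(a1, a4), a5) = -20
w(a2, w(w(a1, a4), a5)) = -27
w(a3, w(a2, w(w(a1, a4), a5))) = -35


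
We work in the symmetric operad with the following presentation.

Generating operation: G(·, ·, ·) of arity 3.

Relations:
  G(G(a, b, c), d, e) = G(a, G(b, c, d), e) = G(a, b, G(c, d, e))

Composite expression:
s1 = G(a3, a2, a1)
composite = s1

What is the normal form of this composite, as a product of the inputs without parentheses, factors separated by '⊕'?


a3 ⊕ a2 ⊕ a1


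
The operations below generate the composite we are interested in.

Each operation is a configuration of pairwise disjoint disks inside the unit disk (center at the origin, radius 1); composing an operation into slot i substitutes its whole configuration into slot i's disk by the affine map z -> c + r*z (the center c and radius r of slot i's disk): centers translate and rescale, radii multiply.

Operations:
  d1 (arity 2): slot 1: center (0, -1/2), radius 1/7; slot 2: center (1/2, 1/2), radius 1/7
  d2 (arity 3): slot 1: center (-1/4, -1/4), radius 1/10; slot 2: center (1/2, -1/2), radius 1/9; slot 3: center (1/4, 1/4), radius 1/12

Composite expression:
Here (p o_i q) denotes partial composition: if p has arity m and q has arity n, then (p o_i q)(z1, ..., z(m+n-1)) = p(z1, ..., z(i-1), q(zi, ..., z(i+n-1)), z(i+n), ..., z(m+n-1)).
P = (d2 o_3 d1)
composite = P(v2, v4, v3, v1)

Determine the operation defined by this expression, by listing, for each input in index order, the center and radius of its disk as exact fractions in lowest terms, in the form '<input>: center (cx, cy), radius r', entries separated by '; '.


Each v-disk chains the slot maps above it in d2; radii multiply.
v2 passes through 1 substitution, ending at center (-1/4, -1/4), radius 1/10
v4 passes through 1 substitution, ending at center (1/2, -1/2), radius 1/9
v3 passes through 2 substitutions, ending at center (1/4, 5/24), radius 1/84
v1 passes through 2 substitutions, ending at center (7/24, 7/24), radius 1/84

v1: center (7/24, 7/24), radius 1/84; v2: center (-1/4, -1/4), radius 1/10; v3: center (1/4, 5/24), radius 1/84; v4: center (1/2, -1/2), radius 1/9


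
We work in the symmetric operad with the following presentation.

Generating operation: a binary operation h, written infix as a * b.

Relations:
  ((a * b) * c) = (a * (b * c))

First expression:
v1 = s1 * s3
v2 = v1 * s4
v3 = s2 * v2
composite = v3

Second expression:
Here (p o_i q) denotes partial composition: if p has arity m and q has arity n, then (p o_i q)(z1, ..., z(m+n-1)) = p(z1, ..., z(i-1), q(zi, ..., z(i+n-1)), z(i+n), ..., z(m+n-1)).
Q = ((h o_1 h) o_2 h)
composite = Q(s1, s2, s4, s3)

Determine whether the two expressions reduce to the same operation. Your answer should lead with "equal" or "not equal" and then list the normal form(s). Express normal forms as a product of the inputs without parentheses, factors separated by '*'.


not equal — first s2 * s1 * s3 * s4, second s1 * s2 * s4 * s3

The first composite normalizes to s2 * s1 * s3 * s4
The second composite normalizes to s1 * s2 * s4 * s3
Distinct normal forms: not equal.


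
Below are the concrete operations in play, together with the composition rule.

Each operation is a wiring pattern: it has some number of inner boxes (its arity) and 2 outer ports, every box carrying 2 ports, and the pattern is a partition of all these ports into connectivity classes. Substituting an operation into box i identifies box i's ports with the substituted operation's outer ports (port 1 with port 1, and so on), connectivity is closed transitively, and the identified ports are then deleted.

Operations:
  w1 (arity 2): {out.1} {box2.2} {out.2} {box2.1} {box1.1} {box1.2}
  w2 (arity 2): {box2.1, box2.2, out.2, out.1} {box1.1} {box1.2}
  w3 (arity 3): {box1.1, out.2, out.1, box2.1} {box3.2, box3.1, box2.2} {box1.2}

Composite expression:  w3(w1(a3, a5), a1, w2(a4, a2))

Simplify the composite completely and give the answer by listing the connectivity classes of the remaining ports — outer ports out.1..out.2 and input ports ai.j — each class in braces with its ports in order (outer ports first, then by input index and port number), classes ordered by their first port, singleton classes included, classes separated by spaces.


Reachability decides: close wires over w3-identified ports.
composing w1 on (a3, a5), with out.j its own outer ports: {out.1} {out.2} {a3.1} {a3.2} {a5.1} {a5.2}
composing w2 on (a4, a2), with out.j its own outer ports: {out.1, out.2, a2.1, a2.2} {a4.1} {a4.2}
composing w3 on (a3, a5, a1, a4, a2), with out.j its own outer ports: {out.1, out.2, a1.1} {a1.2, a2.1, a2.2} {a3.1} {a3.2} {a4.1} {a4.2} {a5.1} {a5.2}

{out.1, out.2, a1.1} {a1.2, a2.1, a2.2} {a3.1} {a3.2} {a4.1} {a4.2} {a5.1} {a5.2}
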